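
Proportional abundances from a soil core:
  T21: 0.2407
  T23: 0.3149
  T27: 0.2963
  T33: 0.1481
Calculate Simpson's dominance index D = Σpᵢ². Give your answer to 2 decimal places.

0.27

D = 0.2407² + 0.3149² + 0.2963² + 0.1481² = 0.0579 + 0.0992 + 0.0878 + 0.0219 = 0.2668 (working shown to 4 dp, full precision carried).
To 2 decimal places, D = 0.27.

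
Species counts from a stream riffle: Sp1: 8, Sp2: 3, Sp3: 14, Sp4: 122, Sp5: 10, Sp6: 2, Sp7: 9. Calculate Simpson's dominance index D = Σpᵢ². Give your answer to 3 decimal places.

Total N = 8+3+14+122+10+2+9 = 168, so the proportions are 0.04762, 0.01786, 0.08333, 0.72619, 0.05952, 0.0119, 0.05357 (working shown to 5 dp, full precision carried).
D = 0.04762² + 0.01786² + 0.08333² + 0.72619² + 0.05952² + 0.0119² + 0.05357² = 0.00227 + 0.00032 + 0.00694 + 0.52735 + 0.00354 + 0.00014 + 0.00287 = 0.54344.
To 3 decimal places, D = 0.543.

0.543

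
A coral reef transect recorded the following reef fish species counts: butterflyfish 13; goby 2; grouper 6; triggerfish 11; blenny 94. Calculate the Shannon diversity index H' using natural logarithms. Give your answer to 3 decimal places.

0.877

Total N = 13+2+6+11+94 = 126, so the proportions are 0.10317, 0.01587, 0.04762, 0.0873, 0.74603 (working shown to 5 dp, full precision carried).
Each pᵢ ln pᵢ term: 0.10317×(-2.27133)=-0.23434, 0.01587×(-4.14313)=-0.06576, 0.04762×(-3.04452)=-0.14498, 0.0873×(-2.43839)=-0.21288, 0.74603×(-0.29299)=-0.21858.
Sum = -0.87654, so H' = 0.877.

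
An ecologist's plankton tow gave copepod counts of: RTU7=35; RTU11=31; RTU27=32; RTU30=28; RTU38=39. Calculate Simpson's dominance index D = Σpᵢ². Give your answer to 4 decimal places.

0.2026

Total N = 35+31+32+28+39 = 165, so the proportions are 0.212121, 0.187879, 0.193939, 0.169697, 0.236364 (working shown to 6 dp, full precision carried).
D = 0.212121² + 0.187879² + 0.193939² + 0.169697² + 0.236364² = 0.044995 + 0.035298 + 0.037612 + 0.028797 + 0.055868 = 0.202571.
To 4 decimal places, D = 0.2026.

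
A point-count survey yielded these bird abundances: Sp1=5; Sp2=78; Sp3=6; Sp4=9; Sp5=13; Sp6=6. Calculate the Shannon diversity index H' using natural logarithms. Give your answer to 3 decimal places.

Total N = 5+78+6+9+13+6 = 117, so the proportions are 0.04274, 0.66667, 0.05128, 0.07692, 0.11111, 0.05128 (working shown to 5 dp, full precision carried).
Each pᵢ ln pᵢ term: 0.04274×(-3.15274)=-0.13473, 0.66667×(-0.40547)=-0.27031, 0.05128×(-2.97041)=-0.15233, 0.07692×(-2.56495)=-0.19730, 0.11111×(-2.19722)=-0.24414, 0.05128×(-2.97041)=-0.15233.
Sum = -1.15114, so H' = 1.151.

1.151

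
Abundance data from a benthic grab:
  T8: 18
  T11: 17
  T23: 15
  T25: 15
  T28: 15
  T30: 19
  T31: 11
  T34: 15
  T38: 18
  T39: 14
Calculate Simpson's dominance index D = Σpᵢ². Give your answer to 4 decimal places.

0.1020

Total N = 18+17+15+15+15+19+11+15+18+14 = 157, so the proportions are 0.11465, 0.10828, 0.095541, 0.095541, 0.095541, 0.121019, 0.070064, 0.095541, 0.11465, 0.089172 (working shown to 6 dp, full precision carried).
D = 0.11465² + 0.10828² + 0.095541² + 0.095541² + 0.095541² + 0.121019² + 0.070064² + 0.095541² + 0.11465² + 0.089172² = 0.013145 + 0.011725 + 0.009128 + 0.009128 + 0.009128 + 0.014646 + 0.004909 + 0.009128 + 0.013145 + 0.007952 = 0.102033.
To 4 decimal places, D = 0.1020.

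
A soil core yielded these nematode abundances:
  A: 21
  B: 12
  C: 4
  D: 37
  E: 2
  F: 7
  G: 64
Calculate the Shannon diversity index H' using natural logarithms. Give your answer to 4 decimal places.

Total N = 21+12+4+37+2+7+64 = 147, so the proportions are 0.142857, 0.081633, 0.027211, 0.251701, 0.013605, 0.047619, 0.435374 (working shown to 6 dp, full precision carried).
Each pᵢ ln pᵢ term: 0.142857×(-1.945910)=-0.277987, 0.081633×(-2.505526)=-0.204533, 0.027211×(-3.604138)=-0.098072, 0.251701×(-1.379515)=-0.347225, 0.013605×(-4.297285)=-0.058466, 0.047619×(-3.044522)=-0.144977, 0.435374×(-0.831550)=-0.362035.
Sum = -1.493295, so H' = 1.4933.

1.4933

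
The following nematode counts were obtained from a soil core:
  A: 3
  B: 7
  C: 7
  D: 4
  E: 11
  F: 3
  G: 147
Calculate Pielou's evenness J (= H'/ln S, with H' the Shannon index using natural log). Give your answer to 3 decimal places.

0.417

Total N = 3+7+7+4+11+3+147 = 182, so the proportions are 0.01648, 0.03846, 0.03846, 0.02198, 0.06044, 0.01648, 0.80769 (working shown to 5 dp, full precision carried).
H' = −Σ pᵢ ln pᵢ = −((-0.06767) + (-0.12531) + (-0.12531) + (-0.08391) + (-0.16960) + (-0.06767) + (-0.17250)) = 0.81197.
With S = 7 species, ln S = 1.94591, so J = 0.81197/1.94591 = 0.41727, i.e. 0.417 to 3 decimal places.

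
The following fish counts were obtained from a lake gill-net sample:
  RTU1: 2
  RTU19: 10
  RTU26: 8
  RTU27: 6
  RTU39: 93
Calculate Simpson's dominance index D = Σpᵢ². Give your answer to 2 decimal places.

0.63

Total N = 2+10+8+6+93 = 119, so the proportions are 0.0168, 0.084, 0.0672, 0.0504, 0.7815 (working shown to 4 dp, full precision carried).
D = 0.0168² + 0.084² + 0.0672² + 0.0504² + 0.7815² = 0.0003 + 0.0071 + 0.0045 + 0.0025 + 0.6108 = 0.6252.
To 2 decimal places, D = 0.63.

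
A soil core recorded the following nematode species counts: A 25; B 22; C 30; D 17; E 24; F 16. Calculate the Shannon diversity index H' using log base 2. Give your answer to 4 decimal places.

2.5516

Total N = 25+22+30+17+24+16 = 134, so the proportions are 0.186567, 0.164179, 0.223881, 0.126866, 0.179104, 0.119403 (working shown to 6 dp, full precision carried).
Each pᵢ log₂ pᵢ term: 0.186567×(-2.422233)=-0.451909, 0.164179×(-2.606658)=-0.427959, 0.223881×(-2.159199)=-0.483403, 0.126866×(-2.978626)=-0.377885, 0.179104×(-2.481127)=-0.444381, 0.119403×(-3.066089)=-0.366100.
Sum = -2.551637, so H' = 2.5516.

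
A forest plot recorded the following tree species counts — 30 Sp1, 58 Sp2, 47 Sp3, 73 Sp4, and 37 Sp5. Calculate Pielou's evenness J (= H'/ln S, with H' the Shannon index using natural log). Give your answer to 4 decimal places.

Total N = 30+58+47+73+37 = 245, so the proportions are 0.122449, 0.236735, 0.191837, 0.297959, 0.15102 (working shown to 6 dp, full precision carried).
H' = −Σ pᵢ ln pᵢ = −((-0.257150) + (-0.341091) + (-0.316744) + (-0.360769) + (-0.285480)) = 1.561233.
With S = 5 species, ln S = 1.609438, so J = 1.561233/1.609438 = 0.970049, i.e. 0.9700 to 4 decimal places.

0.9700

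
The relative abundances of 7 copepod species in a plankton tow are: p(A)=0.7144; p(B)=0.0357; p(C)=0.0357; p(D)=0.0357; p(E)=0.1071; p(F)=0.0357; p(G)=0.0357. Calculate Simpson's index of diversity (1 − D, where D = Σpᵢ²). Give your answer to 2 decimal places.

D = 0.7144² + 0.0357² + 0.0357² + 0.0357² + 0.1071² + 0.0357² + 0.0357² = 0.5104 + 0.0013 + 0.0013 + 0.0013 + 0.0115 + 0.0013 + 0.0013 = 0.5282 (working shown to 4 dp, full precision carried).
So 1 − D = 0.4718, i.e. 0.47 to 2 decimal places.

0.47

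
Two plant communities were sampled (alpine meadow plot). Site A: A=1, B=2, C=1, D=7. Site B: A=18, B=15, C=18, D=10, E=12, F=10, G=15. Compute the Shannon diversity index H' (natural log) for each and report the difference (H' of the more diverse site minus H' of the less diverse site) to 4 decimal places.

Site A: N=11, proportions 0.090909, 0.181818, 0.090909, 0.636364, giving H' = 1.033562 (working shown to 6 dp, full precision carried).
Site B: N=98, proportions 0.183673, 0.153061, 0.183673, 0.102041, 0.122449, 0.102041, 0.153061, giving H' = 1.920014.
Difference = |1.033562 − 1.920014| = 0.886452, i.e. 0.8865 to 4 decimal places.

0.8865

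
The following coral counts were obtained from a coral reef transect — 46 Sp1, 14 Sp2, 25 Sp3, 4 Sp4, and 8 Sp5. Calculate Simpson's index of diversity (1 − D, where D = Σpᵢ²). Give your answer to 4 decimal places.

0.6793

Total N = 46+14+25+4+8 = 97, so the proportions are 0.4742268, 0.1443299, 0.257732, 0.0412371, 0.0824742 (working shown to 7 dp, full precision carried).
D = 0.4742268² + 0.1443299² + 0.257732² + 0.0412371² + 0.0824742² = 0.2248911 + 0.0208311 + 0.0664258 + 0.0017005 + 0.0068020 = 0.3206504.
So 1 − D = 0.6793496, i.e. 0.6793 to 4 decimal places.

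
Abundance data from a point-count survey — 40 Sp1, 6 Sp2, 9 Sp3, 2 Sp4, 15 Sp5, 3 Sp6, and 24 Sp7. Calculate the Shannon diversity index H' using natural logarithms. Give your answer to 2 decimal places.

1.57

Total N = 40+6+9+2+15+3+24 = 99, so the proportions are 0.404, 0.0606, 0.0909, 0.0202, 0.1515, 0.0303, 0.2424 (working shown to 4 dp, full precision carried).
Each pᵢ ln pᵢ term: 0.404×(-0.9062)=-0.3662, 0.0606×(-2.8034)=-0.1699, 0.0909×(-2.3979)=-0.2180, 0.0202×(-3.9020)=-0.0788, 0.1515×(-1.8871)=-0.2859, 0.0303×(-3.4965)=-0.1060, 0.2424×(-1.4171)=-0.3435.
Sum = -1.5683, so H' = 1.57.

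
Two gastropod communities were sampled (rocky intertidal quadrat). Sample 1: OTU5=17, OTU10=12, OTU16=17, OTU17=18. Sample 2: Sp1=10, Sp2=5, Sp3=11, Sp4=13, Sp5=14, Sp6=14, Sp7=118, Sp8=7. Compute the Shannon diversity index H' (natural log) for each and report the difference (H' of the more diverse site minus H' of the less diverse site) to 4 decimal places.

Sample 1: N=64, proportions 0.265625, 0.1875, 0.265625, 0.28125, giving H' = 1.374901 (working shown to 6 dp, full precision carried).
Sample 2: N=192, proportions 0.052083, 0.026042, 0.057292, 0.067708, 0.072917, 0.072917, 0.614583, 0.036458, giving H' = 1.396818.
Difference = |1.374901 − 1.396818| = 0.021917, i.e. 0.0219 to 4 decimal places.

0.0219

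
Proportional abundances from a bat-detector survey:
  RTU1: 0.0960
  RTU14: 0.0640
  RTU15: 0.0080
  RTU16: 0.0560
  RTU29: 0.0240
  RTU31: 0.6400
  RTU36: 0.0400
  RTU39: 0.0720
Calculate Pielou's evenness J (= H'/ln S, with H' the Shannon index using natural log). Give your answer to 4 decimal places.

0.6224

H' = −Σ pᵢ ln pᵢ = −((-0.224967) + (-0.175928) + (-0.038627) + (-0.161415) + (-0.089513) + (-0.285624) + (-0.128755) + (-0.189438)) = 1.294266 (working shown to 6 dp, full precision carried).
With S = 8 species, ln S = 2.079442, so J = 1.294266/2.079442 = 0.622410, i.e. 0.6224 to 4 decimal places.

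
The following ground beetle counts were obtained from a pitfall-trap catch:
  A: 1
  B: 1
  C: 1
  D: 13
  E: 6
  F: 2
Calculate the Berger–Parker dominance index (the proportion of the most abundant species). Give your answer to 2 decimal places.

Total N = 1+1+1+13+6+2 = 24, so the proportions are 0.0417, 0.0417, 0.0417, 0.5417, 0.25, 0.0833 (working shown to 4 dp, full precision carried).
The largest proportion is 0.5417, i.e. d = 0.54 to 2 decimal places.

0.54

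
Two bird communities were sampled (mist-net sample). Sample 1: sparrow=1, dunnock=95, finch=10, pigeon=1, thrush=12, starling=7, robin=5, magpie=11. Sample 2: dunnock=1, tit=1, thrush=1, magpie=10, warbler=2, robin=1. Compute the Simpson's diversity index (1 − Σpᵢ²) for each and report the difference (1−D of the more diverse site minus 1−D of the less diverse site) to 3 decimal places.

Sample 1: N=142, proportions 0.007042, 0.669014, 0.070423, 0.007042, 0.084507, 0.049296, 0.035211, 0.077465, giving 1−D = 0.530549 (working shown to 6 dp, full precision carried).
Sample 2: N=16, proportions 0.0625, 0.0625, 0.0625, 0.625, 0.125, 0.0625, giving 1−D = 0.578125.
Difference = |0.530549 − 0.578125| = 0.047576, i.e. 0.048 to 3 decimal places.

0.048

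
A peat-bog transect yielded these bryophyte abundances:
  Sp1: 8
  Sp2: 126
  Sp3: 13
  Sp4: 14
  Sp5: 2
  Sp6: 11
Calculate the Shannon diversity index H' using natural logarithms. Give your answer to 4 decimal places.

Total N = 8+126+13+14+2+11 = 174, so the proportions are 0.045977, 0.724138, 0.074713, 0.08046, 0.011494, 0.063218 (working shown to 6 dp, full precision carried).
Each pᵢ ln pᵢ term: 0.045977×(-3.079614)=-0.141591, 0.724138×(-0.322773)=-0.233732, 0.074713×(-2.594106)=-0.193813, 0.08046×(-2.519998)=-0.202758, 0.011494×(-4.465908)=-0.051332, 0.063218×(-2.761160)=-0.174556.
Sum = -0.997783, so H' = 0.9978.

0.9978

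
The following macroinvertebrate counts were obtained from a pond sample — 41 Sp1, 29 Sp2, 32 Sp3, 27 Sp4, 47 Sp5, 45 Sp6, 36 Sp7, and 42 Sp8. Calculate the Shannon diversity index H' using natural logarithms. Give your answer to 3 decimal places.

2.061

Total N = 41+29+32+27+47+45+36+42 = 299, so the proportions are 0.137124, 0.09699, 0.107023, 0.090301, 0.157191, 0.150502, 0.120401, 0.140468 (working shown to 6 dp, full precision carried).
Each pᵢ ln pᵢ term: 0.137124×(-1.986872)=-0.272447, 0.09699×(-2.333148)=-0.226292, 0.107023×(-2.234708)=-0.239166, 0.090301×(-2.404607)=-0.217138, 0.157191×(-1.850296)=-0.290849, 0.150502×(-1.893781)=-0.285017, 0.120401×(-2.116925)=-0.254881, 0.140468×(-1.962774)=-0.275707.
Sum = -2.061498, so H' = 2.061.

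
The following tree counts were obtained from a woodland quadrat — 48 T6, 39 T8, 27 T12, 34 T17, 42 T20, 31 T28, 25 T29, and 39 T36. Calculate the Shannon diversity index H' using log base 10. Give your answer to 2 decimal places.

Total N = 48+39+27+34+42+31+25+39 = 285, so the proportions are 0.1684, 0.1368, 0.0947, 0.1193, 0.1474, 0.1088, 0.0877, 0.1368 (working shown to 4 dp, full precision carried).
Each pᵢ log₁₀ pᵢ term: 0.1684×(-0.7736)=-0.1303, 0.1368×(-0.8638)=-0.1182, 0.0947×(-1.0235)=-0.0970, 0.1193×(-0.9234)=-0.1102, 0.1474×(-0.8316)=-0.1226, 0.1088×(-0.9635)=-0.1048, 0.0877×(-1.0569)=-0.0927, 0.1368×(-0.8638)=-0.1182.
Sum = -0.8939, so H' = 0.89.

0.89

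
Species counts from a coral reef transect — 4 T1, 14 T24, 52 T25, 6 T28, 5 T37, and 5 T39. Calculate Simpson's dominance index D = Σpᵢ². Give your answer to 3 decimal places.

0.406

Total N = 4+14+52+6+5+5 = 86, so the proportions are 0.04651, 0.16279, 0.60465, 0.06977, 0.05814, 0.05814 (working shown to 5 dp, full precision carried).
D = 0.04651² + 0.16279² + 0.60465² + 0.06977² + 0.05814² + 0.05814² = 0.00216 + 0.02650 + 0.36560 + 0.00487 + 0.00338 + 0.00338 = 0.40590.
To 3 decimal places, D = 0.406.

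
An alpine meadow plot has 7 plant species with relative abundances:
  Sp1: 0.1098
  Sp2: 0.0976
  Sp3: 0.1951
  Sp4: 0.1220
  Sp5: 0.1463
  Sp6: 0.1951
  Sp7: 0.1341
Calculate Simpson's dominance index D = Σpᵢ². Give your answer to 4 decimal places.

0.1520

D = 0.1098² + 0.0976² + 0.1951² + 0.122² + 0.1463² + 0.1951² + 0.1341² = 0.012056 + 0.009526 + 0.038064 + 0.014884 + 0.021404 + 0.038064 + 0.017983 = 0.151980 (working shown to 6 dp, full precision carried).
To 4 decimal places, D = 0.1520.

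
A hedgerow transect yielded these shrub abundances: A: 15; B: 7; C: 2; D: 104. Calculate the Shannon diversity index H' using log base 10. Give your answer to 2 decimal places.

Total N = 15+7+2+104 = 128, so the proportions are 0.1172, 0.0547, 0.0156, 0.8125 (working shown to 4 dp, full precision carried).
Each pᵢ log₁₀ pᵢ term: 0.1172×(-0.9311)=-0.1091, 0.0547×(-1.2621)=-0.0690, 0.0156×(-1.8062)=-0.0282, 0.8125×(-0.0902)=-0.0733.
Sum = -0.2796, so H' = 0.28.

0.28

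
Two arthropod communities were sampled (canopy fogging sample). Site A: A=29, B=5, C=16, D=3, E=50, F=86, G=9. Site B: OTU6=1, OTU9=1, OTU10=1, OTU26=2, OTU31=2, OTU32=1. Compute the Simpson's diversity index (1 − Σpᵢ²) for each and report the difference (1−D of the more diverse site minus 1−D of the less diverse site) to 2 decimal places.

Site A: N=198, proportions 0.1465, 0.0253, 0.0808, 0.0152, 0.2525, 0.4343, 0.0455, giving 1−D = 0.7167 (working shown to 4 dp, full precision carried).
Site B: N=8, proportions 0.125, 0.125, 0.125, 0.25, 0.25, 0.125, giving 1−D = 0.8125.
Difference = |0.7167 − 0.8125| = 0.0958, i.e. 0.10 to 2 decimal places.

0.10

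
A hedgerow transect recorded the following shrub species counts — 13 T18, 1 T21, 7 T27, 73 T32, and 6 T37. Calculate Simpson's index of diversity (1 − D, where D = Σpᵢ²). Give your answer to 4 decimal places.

0.4416

Total N = 13+1+7+73+6 = 100, so the proportions are 0.13, 0.01, 0.07, 0.73, 0.06 (working shown to 6 dp, full precision carried).
D = 0.13² + 0.01² + 0.07² + 0.73² + 0.06² = 0.016900 + 0.000100 + 0.004900 + 0.532900 + 0.003600 = 0.558400.
So 1 − D = 0.441600, i.e. 0.4416 to 4 decimal places.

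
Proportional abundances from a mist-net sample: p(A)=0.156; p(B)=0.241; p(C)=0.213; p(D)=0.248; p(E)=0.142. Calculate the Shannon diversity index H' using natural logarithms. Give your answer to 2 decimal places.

1.59

Each pᵢ ln pᵢ term (working shown to 4 dp, full precision carried): 0.156×(-1.8579)=-0.2898, 0.241×(-1.4230)=-0.3429, 0.213×(-1.5465)=-0.3294, 0.248×(-1.3943)=-0.3458, 0.142×(-1.9519)=-0.2772.
Sum = -1.5851, so H' = 1.59.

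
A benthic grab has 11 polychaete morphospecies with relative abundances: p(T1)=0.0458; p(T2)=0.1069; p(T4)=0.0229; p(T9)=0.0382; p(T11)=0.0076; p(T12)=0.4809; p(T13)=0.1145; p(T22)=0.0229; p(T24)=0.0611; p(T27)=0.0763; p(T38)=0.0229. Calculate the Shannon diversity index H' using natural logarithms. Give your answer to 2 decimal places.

Each pᵢ ln pᵢ term (working shown to 4 dp, full precision carried): 0.0458×(-3.0835)=-0.1412, 0.1069×(-2.2359)=-0.2390, 0.0229×(-3.7766)=-0.0865, 0.0382×(-3.2649)=-0.1247, 0.0076×(-4.8796)=-0.0371, 0.4809×(-0.7321)=-0.3521, 0.1145×(-2.1672)=-0.2481, 0.0229×(-3.7766)=-0.0865, 0.0611×(-2.7952)=-0.1708, 0.0763×(-2.5731)=-0.1963, 0.0229×(-3.7766)=-0.0865.
Sum = -1.7688, so H' = 1.77.

1.77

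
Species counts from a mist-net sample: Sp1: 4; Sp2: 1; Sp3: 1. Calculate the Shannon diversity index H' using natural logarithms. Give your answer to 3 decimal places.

Total N = 4+1+1 = 6, so the proportions are 0.66667, 0.16667, 0.16667 (working shown to 5 dp, full precision carried).
Each pᵢ ln pᵢ term: 0.66667×(-0.40547)=-0.27031, 0.16667×(-1.79176)=-0.29863, 0.16667×(-1.79176)=-0.29863.
Sum = -0.86756, so H' = 0.868.

0.868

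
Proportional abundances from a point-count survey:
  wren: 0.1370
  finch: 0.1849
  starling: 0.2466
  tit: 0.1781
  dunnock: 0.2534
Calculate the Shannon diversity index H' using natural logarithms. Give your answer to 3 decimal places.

1.585

Each pᵢ ln pᵢ term (working shown to 5 dp, full precision carried): 0.137×(-1.98777)=-0.27233, 0.1849×(-1.68794)=-0.31210, 0.2466×(-1.39999)=-0.34524, 0.1781×(-1.72541)=-0.30730, 0.2534×(-1.37279)=-0.34786.
Sum = -1.58482, so H' = 1.585.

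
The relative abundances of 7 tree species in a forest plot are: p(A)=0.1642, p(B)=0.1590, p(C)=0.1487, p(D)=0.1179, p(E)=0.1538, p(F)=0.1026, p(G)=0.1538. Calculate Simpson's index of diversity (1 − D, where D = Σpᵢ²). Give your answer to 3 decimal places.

0.854

D = 0.1642² + 0.159² + 0.1487² + 0.1179² + 0.1538² + 0.1026² + 0.1538² = 0.02696 + 0.02528 + 0.02211 + 0.01390 + 0.02365 + 0.01053 + 0.02365 = 0.14609 (working shown to 5 dp, full precision carried).
So 1 − D = 0.85391, i.e. 0.854 to 3 decimal places.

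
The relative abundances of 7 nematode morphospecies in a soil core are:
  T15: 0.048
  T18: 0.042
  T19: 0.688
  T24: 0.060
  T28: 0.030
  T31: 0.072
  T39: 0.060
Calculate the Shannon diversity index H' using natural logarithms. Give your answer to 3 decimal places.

1.168

Each pᵢ ln pᵢ term (working shown to 5 dp, full precision carried): 0.048×(-3.03655)=-0.14575, 0.042×(-3.17009)=-0.13314, 0.688×(-0.37397)=-0.25729, 0.06×(-2.81341)=-0.16880, 0.03×(-3.50656)=-0.10520, 0.072×(-2.63109)=-0.18944, 0.06×(-2.81341)=-0.16880.
Sum = -1.16843, so H' = 1.168.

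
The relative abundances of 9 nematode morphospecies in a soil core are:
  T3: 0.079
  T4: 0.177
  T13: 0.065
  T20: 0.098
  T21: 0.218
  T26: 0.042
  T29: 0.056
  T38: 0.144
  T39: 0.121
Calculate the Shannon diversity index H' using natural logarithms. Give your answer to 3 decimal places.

2.074

Each pᵢ ln pᵢ term (working shown to 5 dp, full precision carried): 0.079×(-2.53831)=-0.20053, 0.177×(-1.73161)=-0.30649, 0.065×(-2.73337)=-0.17767, 0.098×(-2.32279)=-0.22763, 0.218×(-1.52326)=-0.33207, 0.042×(-3.17009)=-0.13314, 0.056×(-2.88240)=-0.16141, 0.144×(-1.93794)=-0.27906, 0.121×(-2.11196)=-0.25555.
Sum = -2.07356, so H' = 2.074.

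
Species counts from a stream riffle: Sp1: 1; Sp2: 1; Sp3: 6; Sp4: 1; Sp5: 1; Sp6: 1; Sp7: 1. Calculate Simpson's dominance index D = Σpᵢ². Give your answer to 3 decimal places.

Total N = 1+1+6+1+1+1+1 = 12, so the proportions are 0.08333, 0.08333, 0.5, 0.08333, 0.08333, 0.08333, 0.08333 (working shown to 5 dp, full precision carried).
D = 0.08333² + 0.08333² + 0.5² + 0.08333² + 0.08333² + 0.08333² + 0.08333² = 0.00694 + 0.00694 + 0.25000 + 0.00694 + 0.00694 + 0.00694 + 0.00694 = 0.29167.
To 3 decimal places, D = 0.292.

0.292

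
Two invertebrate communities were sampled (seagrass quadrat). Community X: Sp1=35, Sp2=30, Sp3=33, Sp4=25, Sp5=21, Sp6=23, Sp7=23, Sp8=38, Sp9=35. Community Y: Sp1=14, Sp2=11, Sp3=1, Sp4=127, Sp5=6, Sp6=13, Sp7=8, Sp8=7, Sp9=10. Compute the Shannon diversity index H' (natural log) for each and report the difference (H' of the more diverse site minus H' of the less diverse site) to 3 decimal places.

0.832

Community X: N=263, proportions 0.13308, 0.11407, 0.12548, 0.09506, 0.07985, 0.08745, 0.08745, 0.14449, 0.13308, giving H' = 2.17610 (working shown to 5 dp, full precision carried).
Community Y: N=197, proportions 0.07107, 0.05584, 0.00508, 0.64467, 0.03046, 0.06599, 0.04061, 0.03553, 0.05076, giving H' = 1.34456.
Difference = |2.17610 − 1.34456| = 0.83154, i.e. 0.832 to 3 decimal places.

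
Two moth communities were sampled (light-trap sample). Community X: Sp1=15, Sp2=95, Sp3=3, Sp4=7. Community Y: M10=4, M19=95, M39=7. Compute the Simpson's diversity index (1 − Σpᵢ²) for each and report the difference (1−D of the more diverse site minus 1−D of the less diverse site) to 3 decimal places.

Community X: N=120, proportions 0.125, 0.79167, 0.025, 0.05833, giving 1−D = 0.35361 (working shown to 5 dp, full precision carried).
Community Y: N=106, proportions 0.03774, 0.89623, 0.06604, giving 1−D = 0.19099.
Difference = |0.35361 − 0.19099| = 0.16262, i.e. 0.163 to 3 decimal places.

0.163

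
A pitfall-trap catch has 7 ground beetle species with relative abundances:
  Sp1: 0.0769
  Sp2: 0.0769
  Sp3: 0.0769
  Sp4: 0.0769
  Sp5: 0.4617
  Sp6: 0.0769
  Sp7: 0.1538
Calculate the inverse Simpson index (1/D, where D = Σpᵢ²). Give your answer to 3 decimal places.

D = 0.0769² + 0.0769² + 0.0769² + 0.0769² + 0.4617² + 0.0769² + 0.1538² = 0.0059136 + 0.0059136 + 0.0059136 + 0.0059136 + 0.2131669 + 0.0059136 + 0.0236544 = 0.2663894 (working shown to 7 dp, full precision carried).
So 1/D = 3.75390, i.e. 3.754 to 3 decimal places.

3.754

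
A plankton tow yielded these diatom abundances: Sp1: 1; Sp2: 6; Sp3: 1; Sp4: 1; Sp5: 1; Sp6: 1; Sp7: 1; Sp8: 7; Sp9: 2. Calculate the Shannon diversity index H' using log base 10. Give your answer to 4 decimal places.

0.7895

Total N = 1+6+1+1+1+1+1+7+2 = 21, so the proportions are 0.047619, 0.285714, 0.047619, 0.047619, 0.047619, 0.047619, 0.047619, 0.333333, 0.095238 (working shown to 6 dp, full precision carried).
Each pᵢ log₁₀ pᵢ term: 0.047619×(-1.322219)=-0.062963, 0.285714×(-0.544068)=-0.155448, 0.047619×(-1.322219)=-0.062963, 0.047619×(-1.322219)=-0.062963, 0.047619×(-1.322219)=-0.062963, 0.047619×(-1.322219)=-0.062963, 0.047619×(-1.322219)=-0.062963, 0.333333×(-0.477121)=-0.159040, 0.095238×(-1.021189)=-0.097256.
Sum = -0.789521, so H' = 0.7895.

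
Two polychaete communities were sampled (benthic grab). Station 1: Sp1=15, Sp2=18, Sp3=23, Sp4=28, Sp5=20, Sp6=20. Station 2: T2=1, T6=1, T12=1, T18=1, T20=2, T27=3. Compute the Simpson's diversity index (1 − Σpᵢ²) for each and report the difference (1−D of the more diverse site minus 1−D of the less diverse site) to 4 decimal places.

Station 1: N=124, proportions 0.12096774, 0.14516129, 0.18548387, 0.22580645, 0.16129032, 0.16129032, giving 1−D = 0.82687305 (working shown to 8 dp, full precision carried).
Station 2: N=9, proportions 0.11111111, 0.11111111, 0.11111111, 0.11111111, 0.22222222, 0.33333333, giving 1−D = 0.79012346.
Difference = |0.82687305 − 0.79012346| = 0.03674959, i.e. 0.0367 to 4 decimal places.

0.0367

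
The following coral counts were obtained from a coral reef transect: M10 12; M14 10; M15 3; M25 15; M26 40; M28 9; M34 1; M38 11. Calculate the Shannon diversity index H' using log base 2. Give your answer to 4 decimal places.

2.5091

Total N = 12+10+3+15+40+9+1+11 = 101, so the proportions are 0.118812, 0.09901, 0.029703, 0.148515, 0.39604, 0.089109, 0.009901, 0.108911 (working shown to 6 dp, full precision carried).
Each pᵢ log₂ pᵢ term: 0.118812×(-3.073249)=-0.365138, 0.09901×(-3.336283)=-0.330325, 0.029703×(-5.073249)=-0.150691, 0.148515×(-2.751321)=-0.408612, 0.39604×(-1.336283)=-0.529221, 0.089109×(-3.488286)=-0.310837, 0.009901×(-6.658211)=-0.065923, 0.108911×(-3.198780)=-0.348382.
Sum = -2.509130, so H' = 2.5091.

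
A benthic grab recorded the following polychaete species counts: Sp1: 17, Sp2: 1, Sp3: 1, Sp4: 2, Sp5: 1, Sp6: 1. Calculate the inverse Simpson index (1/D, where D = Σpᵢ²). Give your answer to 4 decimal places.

Total N = 17+1+1+2+1+1 = 23, so the proportions are 0.7391304, 0.0434783, 0.0434783, 0.0869565, 0.0434783, 0.0434783 (working shown to 7 dp, full precision carried).
D = 0.7391304² + 0.0434783² + 0.0434783² + 0.0869565² + 0.0434783² + 0.0434783² = 0.5463138 + 0.0018904 + 0.0018904 + 0.0075614 + 0.0018904 + 0.0018904 = 0.5614367.
So 1/D = 1.781145, i.e. 1.7811 to 4 decimal places.

1.7811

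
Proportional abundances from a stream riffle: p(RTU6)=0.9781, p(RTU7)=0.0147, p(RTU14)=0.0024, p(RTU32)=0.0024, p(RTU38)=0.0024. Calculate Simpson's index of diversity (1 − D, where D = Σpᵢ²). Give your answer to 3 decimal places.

0.043

D = 0.9781² + 0.0147² + 0.0024² + 0.0024² + 0.0024² = 0.95668 + 0.00022 + 0.00001 + 0.00001 + 0.00001 = 0.95691 (working shown to 5 dp, full precision carried).
So 1 − D = 0.04309, i.e. 0.043 to 3 decimal places.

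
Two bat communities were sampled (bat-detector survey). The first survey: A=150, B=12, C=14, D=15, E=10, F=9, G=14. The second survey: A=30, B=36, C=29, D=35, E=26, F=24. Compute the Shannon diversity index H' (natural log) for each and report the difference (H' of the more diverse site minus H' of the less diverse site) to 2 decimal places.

The first survey: N=224, proportions 0.6696, 0.0536, 0.0625, 0.067, 0.0446, 0.0402, 0.0625, giving H' = 1.2209 (working shown to 4 dp, full precision carried).
The second survey: N=180, proportions 0.1667, 0.2, 0.1611, 0.1944, 0.1444, 0.1333, giving H' = 1.7812.
Difference = |1.2209 − 1.7812| = 0.5603, i.e. 0.56 to 2 decimal places.

0.56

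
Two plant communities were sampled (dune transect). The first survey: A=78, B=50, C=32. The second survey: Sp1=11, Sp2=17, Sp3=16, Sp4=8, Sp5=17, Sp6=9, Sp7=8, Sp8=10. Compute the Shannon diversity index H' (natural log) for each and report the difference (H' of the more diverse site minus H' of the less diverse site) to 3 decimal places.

The first survey: N=160, proportions 0.4875, 0.3125, 0.2, giving H' = 1.035624 (working shown to 6 dp, full precision carried).
The second survey: N=96, proportions 0.114583, 0.177083, 0.166667, 0.083333, 0.177083, 0.09375, 0.083333, 0.104167, giving H' = 2.031646.
Difference = |1.035624 − 2.031646| = 0.996022, i.e. 0.996 to 3 decimal places.

0.996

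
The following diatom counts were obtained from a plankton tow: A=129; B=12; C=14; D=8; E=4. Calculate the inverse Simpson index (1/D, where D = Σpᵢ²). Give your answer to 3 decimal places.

Total N = 129+12+14+8+4 = 167, so the proportions are 0.772455, 0.071856, 0.083832, 0.047904, 0.023952 (working shown to 6 dp, full precision carried).
D = 0.772455² + 0.071856² + 0.083832² + 0.047904² + 0.023952² = 0.596687 + 0.005163 + 0.007028 + 0.002295 + 0.000574 = 0.611747.
So 1/D = 1.63466, i.e. 1.635 to 3 decimal places.

1.635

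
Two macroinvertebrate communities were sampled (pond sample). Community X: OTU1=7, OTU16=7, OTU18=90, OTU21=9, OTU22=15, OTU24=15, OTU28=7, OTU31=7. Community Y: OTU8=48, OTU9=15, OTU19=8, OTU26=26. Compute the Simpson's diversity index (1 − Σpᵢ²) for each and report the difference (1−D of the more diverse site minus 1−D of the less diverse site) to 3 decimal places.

Community X: N=157, proportions 0.044586, 0.044586, 0.573248, 0.057325, 0.095541, 0.095541, 0.044586, 0.044586, giving 1−D = 0.641892 (working shown to 6 dp, full precision carried).
Community Y: N=97, proportions 0.494845, 0.154639, 0.082474, 0.268041, giving 1−D = 0.652567.
Difference = |0.641892 − 0.652567| = 0.010675, i.e. 0.011 to 3 decimal places.

0.011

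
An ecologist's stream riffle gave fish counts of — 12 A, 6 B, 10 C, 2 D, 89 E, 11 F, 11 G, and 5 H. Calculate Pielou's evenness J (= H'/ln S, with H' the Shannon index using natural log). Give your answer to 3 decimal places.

0.666

Total N = 12+6+10+2+89+11+11+5 = 146, so the proportions are 0.08219, 0.0411, 0.06849, 0.0137, 0.60959, 0.07534, 0.07534, 0.03425 (working shown to 5 dp, full precision carried).
H' = −Σ pᵢ ln pᵢ = −((-0.20537) + (-0.13117) + (-0.18363) + (-0.05877) + (-0.30173) + (-0.19481) + (-0.19481) + (-0.11555)) = 1.38586.
With S = 8 species, ln S = 2.07944, so J = 1.38586/2.07944 = 0.66646, i.e. 0.666 to 3 decimal places.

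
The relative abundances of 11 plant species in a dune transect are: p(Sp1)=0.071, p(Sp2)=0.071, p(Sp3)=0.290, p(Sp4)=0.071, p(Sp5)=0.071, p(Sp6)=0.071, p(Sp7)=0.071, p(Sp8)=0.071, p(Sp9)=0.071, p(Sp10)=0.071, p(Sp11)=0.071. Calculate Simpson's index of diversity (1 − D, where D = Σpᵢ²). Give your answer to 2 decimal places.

D = 0.071² + 0.071² + 0.29² + 0.071² + 0.071² + 0.071² + 0.071² + 0.071² + 0.071² + 0.071² + 0.071² = 0.0050 + 0.0050 + 0.0841 + 0.0050 + 0.0050 + 0.0050 + 0.0050 + 0.0050 + 0.0050 + 0.0050 + 0.0050 = 0.1345 (working shown to 4 dp, full precision carried).
So 1 − D = 0.8655, i.e. 0.87 to 2 decimal places.

0.87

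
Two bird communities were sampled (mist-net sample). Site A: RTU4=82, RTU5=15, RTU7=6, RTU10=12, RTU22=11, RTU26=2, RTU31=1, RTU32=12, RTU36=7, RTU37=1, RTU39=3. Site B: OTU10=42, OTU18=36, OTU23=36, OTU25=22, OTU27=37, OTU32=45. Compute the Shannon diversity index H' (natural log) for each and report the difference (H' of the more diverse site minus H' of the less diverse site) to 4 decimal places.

0.1480

Site A: N=152, proportions 0.539474, 0.098684, 0.039474, 0.078947, 0.072368, 0.013158, 0.006579, 0.078947, 0.046053, 0.006579, 0.019737, giving H' = 1.622299 (working shown to 6 dp, full precision carried).
Site B: N=218, proportions 0.192661, 0.165138, 0.165138, 0.100917, 0.169725, 0.206422, giving H' = 1.770265.
Difference = |1.622299 − 1.770265| = 0.147966, i.e. 0.1480 to 4 decimal places.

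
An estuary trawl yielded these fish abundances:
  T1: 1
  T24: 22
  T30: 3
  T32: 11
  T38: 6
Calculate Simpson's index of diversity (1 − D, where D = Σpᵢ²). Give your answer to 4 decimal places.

Total N = 1+22+3+11+6 = 43, so the proportions are 0.023256, 0.511628, 0.069767, 0.255814, 0.139535 (working shown to 6 dp, full precision carried).
D = 0.023256² + 0.511628² + 0.069767² + 0.255814² + 0.139535² = 0.000541 + 0.261763 + 0.004867 + 0.065441 + 0.019470 = 0.352082.
So 1 − D = 0.647918, i.e. 0.6479 to 4 decimal places.

0.6479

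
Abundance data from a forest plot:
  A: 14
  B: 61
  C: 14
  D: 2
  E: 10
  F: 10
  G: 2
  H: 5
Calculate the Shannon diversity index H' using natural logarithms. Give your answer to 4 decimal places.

Total N = 14+61+14+2+10+10+2+5 = 118, so the proportions are 0.118644, 0.516949, 0.118644, 0.016949, 0.084746, 0.084746, 0.016949, 0.042373 (working shown to 6 dp, full precision carried).
Each pᵢ ln pᵢ term: 0.118644×(-2.131627)=-0.252905, 0.516949×(-0.659811)=-0.341089, 0.118644×(-2.131627)=-0.252905, 0.016949×(-4.077537)=-0.069111, 0.084746×(-2.468100)=-0.209161, 0.084746×(-2.468100)=-0.209161, 0.016949×(-4.077537)=-0.069111, 0.042373×(-3.161247)=-0.133951.
Sum = -1.537393, so H' = 1.5374.

1.5374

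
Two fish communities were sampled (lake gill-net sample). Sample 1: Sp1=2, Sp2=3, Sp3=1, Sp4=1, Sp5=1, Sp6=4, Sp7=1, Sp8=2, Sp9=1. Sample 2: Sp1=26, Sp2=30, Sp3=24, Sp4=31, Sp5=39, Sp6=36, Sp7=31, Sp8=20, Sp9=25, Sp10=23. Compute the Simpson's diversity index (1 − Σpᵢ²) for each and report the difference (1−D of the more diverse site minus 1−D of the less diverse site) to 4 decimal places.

0.0445

Sample 1: N=16, proportions 0.125, 0.1875, 0.0625, 0.0625, 0.0625, 0.25, 0.0625, 0.125, 0.0625, giving 1−D = 0.8515625 (working shown to 7 dp, full precision carried).
Sample 2: N=285, proportions 0.0912281, 0.1052632, 0.0842105, 0.1087719, 0.1368421, 0.1263158, 0.1087719, 0.0701754, 0.0877193, 0.0807018, giving 1−D = 0.8960295.
Difference = |0.8515625 − 0.8960295| = 0.0444670, i.e. 0.0445 to 4 decimal places.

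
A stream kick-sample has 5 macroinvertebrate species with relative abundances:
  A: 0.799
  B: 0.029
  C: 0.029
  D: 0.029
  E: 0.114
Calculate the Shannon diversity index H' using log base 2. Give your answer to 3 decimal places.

Each pᵢ log₂ pᵢ term (working shown to 5 dp, full precision carried): 0.799×(-0.32373)=-0.25866, 0.029×(-5.10780)=-0.14813, 0.029×(-5.10780)=-0.14813, 0.029×(-5.10780)=-0.14813, 0.114×(-3.13289)=-0.35715.
Sum = -1.06019, so H' = 1.060.

1.060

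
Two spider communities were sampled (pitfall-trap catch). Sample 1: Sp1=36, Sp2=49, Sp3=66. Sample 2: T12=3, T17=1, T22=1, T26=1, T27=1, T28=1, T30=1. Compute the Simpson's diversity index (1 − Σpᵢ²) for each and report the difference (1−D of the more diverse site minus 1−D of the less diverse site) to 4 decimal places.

0.1680

Sample 1: N=151, proportions 0.238411, 0.324503, 0.437086, giving 1−D = 0.646814 (working shown to 6 dp, full precision carried).
Sample 2: N=9, proportions 0.333333, 0.111111, 0.111111, 0.111111, 0.111111, 0.111111, 0.111111, giving 1−D = 0.814815.
Difference = |0.646814 − 0.814815| = 0.168001, i.e. 0.1680 to 4 decimal places.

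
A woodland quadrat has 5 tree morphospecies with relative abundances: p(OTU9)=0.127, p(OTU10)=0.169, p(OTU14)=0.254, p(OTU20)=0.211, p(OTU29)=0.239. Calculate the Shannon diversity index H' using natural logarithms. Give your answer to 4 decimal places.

1.5810

Each pᵢ ln pᵢ term (working shown to 6 dp, full precision carried): 0.127×(-2.063568)=-0.262073, 0.169×(-1.777857)=-0.300458, 0.254×(-1.370421)=-0.348087, 0.211×(-1.555897)=-0.328294, 0.239×(-1.431292)=-0.342079.
Sum = -1.580991, so H' = 1.5810.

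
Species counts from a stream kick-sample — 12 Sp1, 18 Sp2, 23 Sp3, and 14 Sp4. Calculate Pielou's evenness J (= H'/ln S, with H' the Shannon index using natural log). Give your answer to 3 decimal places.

Total N = 12+18+23+14 = 67, so the proportions are 0.1791, 0.26866, 0.34328, 0.20896 (working shown to 5 dp, full precision carried).
H' = −Σ pᵢ ln pᵢ = −((-0.30802) + (-0.35310) + (-0.36704) + (-0.32715)) = 1.35531.
With S = 4 species, ln S = 1.38629, so J = 1.35531/1.38629 = 0.97765, i.e. 0.978 to 3 decimal places.

0.978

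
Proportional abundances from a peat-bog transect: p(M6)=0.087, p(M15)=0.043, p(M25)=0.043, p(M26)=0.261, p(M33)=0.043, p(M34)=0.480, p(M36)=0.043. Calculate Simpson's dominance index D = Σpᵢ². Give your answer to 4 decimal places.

0.3135

D = 0.087² + 0.043² + 0.043² + 0.261² + 0.043² + 0.48² + 0.043² = 0.007569 + 0.001849 + 0.001849 + 0.068121 + 0.001849 + 0.230400 + 0.001849 = 0.313486 (working shown to 6 dp, full precision carried).
To 4 decimal places, D = 0.3135.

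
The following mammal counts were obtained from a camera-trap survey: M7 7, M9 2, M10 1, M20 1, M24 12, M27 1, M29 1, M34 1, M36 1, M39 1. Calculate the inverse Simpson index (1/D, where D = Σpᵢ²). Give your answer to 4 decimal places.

Total N = 7+2+1+1+12+1+1+1+1+1 = 28, so the proportions are 0.25, 0.07142857, 0.03571429, 0.03571429, 0.42857143, 0.03571429, 0.03571429, 0.03571429, 0.03571429, 0.03571429 (working shown to 8 dp, full precision carried).
D = 0.25² + 0.07142857² + 0.03571429² + 0.03571429² + 0.42857143² + 0.03571429² + 0.03571429² + 0.03571429² + 0.03571429² + 0.03571429² = 0.06250000 + 0.00510204 + 0.00127551 + 0.00127551 + 0.18367347 + 0.00127551 + 0.00127551 + 0.00127551 + 0.00127551 + 0.00127551 = 0.26020408.
So 1/D = 3.843137, i.e. 3.8431 to 4 decimal places.

3.8431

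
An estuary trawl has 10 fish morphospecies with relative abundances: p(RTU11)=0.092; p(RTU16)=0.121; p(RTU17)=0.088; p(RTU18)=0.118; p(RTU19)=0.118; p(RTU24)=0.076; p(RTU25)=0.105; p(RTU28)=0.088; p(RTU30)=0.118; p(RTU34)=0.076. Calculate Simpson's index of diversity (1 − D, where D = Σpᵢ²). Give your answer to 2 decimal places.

D = 0.092² + 0.121² + 0.088² + 0.118² + 0.118² + 0.076² + 0.105² + 0.088² + 0.118² + 0.076² = 0.0085 + 0.0146 + 0.0077 + 0.0139 + 0.0139 + 0.0058 + 0.0110 + 0.0077 + 0.0139 + 0.0058 = 0.1029 (working shown to 4 dp, full precision carried).
So 1 − D = 0.8971, i.e. 0.90 to 2 decimal places.

0.90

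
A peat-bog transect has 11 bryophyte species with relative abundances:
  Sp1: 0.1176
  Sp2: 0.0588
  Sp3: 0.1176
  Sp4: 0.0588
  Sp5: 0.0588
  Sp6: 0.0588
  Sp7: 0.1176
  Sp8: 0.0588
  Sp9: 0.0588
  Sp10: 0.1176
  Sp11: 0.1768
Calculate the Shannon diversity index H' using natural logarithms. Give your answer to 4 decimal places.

Each pᵢ ln pᵢ term (working shown to 6 dp, full precision carried): 0.1176×(-2.140466)=-0.251719, 0.0588×(-2.833613)=-0.166616, 0.1176×(-2.140466)=-0.251719, 0.0588×(-2.833613)=-0.166616, 0.0588×(-2.833613)=-0.166616, 0.0588×(-2.833613)=-0.166616, 0.1176×(-2.140466)=-0.251719, 0.0588×(-2.833613)=-0.166616, 0.0588×(-2.833613)=-0.166616, 0.1176×(-2.140466)=-0.251719, 0.1768×(-1.732736)=-0.306348.
Sum = -2.312922, so H' = 2.3129.

2.3129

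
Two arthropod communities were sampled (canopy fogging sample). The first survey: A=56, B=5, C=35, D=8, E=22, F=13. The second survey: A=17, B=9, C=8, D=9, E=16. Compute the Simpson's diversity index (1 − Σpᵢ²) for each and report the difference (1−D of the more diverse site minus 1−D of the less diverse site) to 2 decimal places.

0.04

The first survey: N=139, proportions 0.4029, 0.036, 0.2518, 0.0576, 0.1583, 0.0935, giving 1−D = 0.7359 (working shown to 4 dp, full precision carried).
The second survey: N=59, proportions 0.2881, 0.1525, 0.1356, 0.1525, 0.2712, giving 1−D = 0.7785.
Difference = |0.7359 − 0.7785| = 0.0426, i.e. 0.04 to 2 decimal places.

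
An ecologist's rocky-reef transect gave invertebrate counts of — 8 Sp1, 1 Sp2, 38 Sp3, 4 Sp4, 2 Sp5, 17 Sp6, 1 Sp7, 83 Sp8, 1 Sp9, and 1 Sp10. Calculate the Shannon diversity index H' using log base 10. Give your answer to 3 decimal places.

0.588

Total N = 8+1+38+4+2+17+1+83+1+1 = 156, so the proportions are 0.05128, 0.00641, 0.24359, 0.02564, 0.01282, 0.10897, 0.00641, 0.53205, 0.00641, 0.00641 (working shown to 5 dp, full precision carried).
Each pᵢ log₁₀ pᵢ term: 0.05128×(-1.29003)=-0.06616, 0.00641×(-2.19312)=-0.01406, 0.24359×(-0.61334)=-0.14940, 0.02564×(-1.59106)=-0.04080, 0.01282×(-1.89209)=-0.02426, 0.10897×(-0.96268)=-0.10491, 0.00641×(-2.19312)=-0.01406, 0.53205×(-0.27405)=-0.14581, 0.00641×(-2.19312)=-0.01406, 0.00641×(-2.19312)=-0.01406.
Sum = -0.58756, so H' = 0.588.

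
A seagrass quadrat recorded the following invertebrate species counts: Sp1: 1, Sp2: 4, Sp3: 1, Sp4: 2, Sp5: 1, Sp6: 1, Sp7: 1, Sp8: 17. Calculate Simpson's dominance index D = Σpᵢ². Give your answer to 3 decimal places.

0.401

Total N = 1+4+1+2+1+1+1+17 = 28, so the proportions are 0.03571, 0.14286, 0.03571, 0.07143, 0.03571, 0.03571, 0.03571, 0.60714 (working shown to 5 dp, full precision carried).
D = 0.03571² + 0.14286² + 0.03571² + 0.07143² + 0.03571² + 0.03571² + 0.03571² + 0.60714² = 0.00128 + 0.02041 + 0.00128 + 0.00510 + 0.00128 + 0.00128 + 0.00128 + 0.36862 = 0.40051.
To 3 decimal places, D = 0.401.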